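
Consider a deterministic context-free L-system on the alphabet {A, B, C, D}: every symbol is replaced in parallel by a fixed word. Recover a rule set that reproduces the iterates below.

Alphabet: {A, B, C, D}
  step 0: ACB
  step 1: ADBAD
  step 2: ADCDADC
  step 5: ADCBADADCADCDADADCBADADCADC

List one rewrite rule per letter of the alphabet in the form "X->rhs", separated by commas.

A->AD, B->D, C->BA, D->C

  step 1 ⇒ step 2: ADBAD ⇒ AD·C·D·AD·C
    A ↦ AD
    B ↦ D
    D ↦ C
  step 0 ⇒ step 1: ACB ⇒ AD·BA·D
    C ↦ BA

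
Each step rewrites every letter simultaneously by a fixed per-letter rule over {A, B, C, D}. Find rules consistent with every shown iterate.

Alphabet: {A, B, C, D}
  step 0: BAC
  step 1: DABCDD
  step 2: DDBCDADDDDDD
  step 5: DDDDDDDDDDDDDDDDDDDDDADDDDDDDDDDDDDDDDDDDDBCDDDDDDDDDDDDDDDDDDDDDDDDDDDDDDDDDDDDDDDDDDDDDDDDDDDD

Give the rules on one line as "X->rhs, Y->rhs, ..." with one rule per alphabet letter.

  step 1 ⇒ step 2: DABCDD ⇒ DD·BC·DA·DD·DD·DD
    A ↦ BC
    B ↦ DA
    C ↦ DD
    D ↦ DD

A->BC, B->DA, C->DD, D->DD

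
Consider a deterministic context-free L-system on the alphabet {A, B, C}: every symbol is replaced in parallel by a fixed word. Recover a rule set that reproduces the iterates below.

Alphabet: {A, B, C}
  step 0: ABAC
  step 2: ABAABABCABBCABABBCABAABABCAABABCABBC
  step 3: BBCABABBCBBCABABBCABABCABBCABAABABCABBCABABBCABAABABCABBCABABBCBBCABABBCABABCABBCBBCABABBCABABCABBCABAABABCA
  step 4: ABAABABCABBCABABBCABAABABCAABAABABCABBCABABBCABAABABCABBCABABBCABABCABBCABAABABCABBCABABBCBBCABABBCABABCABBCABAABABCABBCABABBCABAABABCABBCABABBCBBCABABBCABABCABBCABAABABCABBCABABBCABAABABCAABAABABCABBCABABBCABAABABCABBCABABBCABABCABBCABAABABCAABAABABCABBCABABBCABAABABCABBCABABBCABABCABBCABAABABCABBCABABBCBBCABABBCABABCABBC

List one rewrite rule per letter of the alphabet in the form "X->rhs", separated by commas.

A->BBC, B->ABA, C->BCA

  step 3 ⇒ step 4: BBCABABBCBBCABABBCABABCABBCABAABABCABBCABABBCABAABABCABBCABABBCBBCABABBCABABCABBCBBCABABBCABABCABBCABAABABCA ⇒ ABA·ABA·BCA·BBC·ABA·BBC·ABA·ABA·BCA·ABA·ABA·BCA·BBC·ABA·BBC·ABA·ABA·BCA·BBC·ABA·BBC·ABA·BCA·BBC·ABA·ABA·BCA·BBC·ABA·BBC·BBC·ABA·BBC·ABA·BCA·BBC·ABA·ABA·BCA·BBC·ABA·BBC·ABA·ABA·BCA·BBC·ABA·BBC·BBC·ABA·BBC·ABA·BCA·BBC·ABA·ABA·BCA·BBC·ABA·BBC·ABA·ABA·BCA·ABA·ABA·BCA·BBC·ABA·BBC·ABA·ABA·BCA·BBC·ABA·BBC·ABA·BCA·BBC·ABA·ABA·BCA·ABA·ABA·BCA·BBC·ABA·BBC·ABA·ABA·BCA·BBC·ABA·BBC·ABA·BCA·BBC·ABA·ABA·BCA·BBC·ABA·BBC·BBC·ABA·BBC·ABA·BCA·BBC
    A ↦ BBC
    B ↦ ABA
    C ↦ BCA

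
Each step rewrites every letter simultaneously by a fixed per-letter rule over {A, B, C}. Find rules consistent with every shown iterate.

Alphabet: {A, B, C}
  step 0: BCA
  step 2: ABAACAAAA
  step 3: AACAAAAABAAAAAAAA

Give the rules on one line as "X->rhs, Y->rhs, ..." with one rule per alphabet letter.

  step 2 ⇒ step 3: ABAACAAAA ⇒ AA·C·AA·AA·AB·AA·AA·AA·AA
    A ↦ AA
    B ↦ C
    C ↦ AB

A->AA, B->C, C->AB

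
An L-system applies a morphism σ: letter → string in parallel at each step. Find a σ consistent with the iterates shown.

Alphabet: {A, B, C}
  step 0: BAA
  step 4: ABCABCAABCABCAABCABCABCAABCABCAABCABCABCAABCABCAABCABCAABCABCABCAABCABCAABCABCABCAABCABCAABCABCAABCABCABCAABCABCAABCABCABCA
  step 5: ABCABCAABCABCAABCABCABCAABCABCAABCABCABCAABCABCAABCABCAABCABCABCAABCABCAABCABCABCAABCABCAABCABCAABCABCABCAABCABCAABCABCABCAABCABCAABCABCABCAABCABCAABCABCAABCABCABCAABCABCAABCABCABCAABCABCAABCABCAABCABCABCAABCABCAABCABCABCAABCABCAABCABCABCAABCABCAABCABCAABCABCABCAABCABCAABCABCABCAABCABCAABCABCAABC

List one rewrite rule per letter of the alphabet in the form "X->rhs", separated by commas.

  step 4 ⇒ step 5: ABCABCAABCABCAABCABCABCAABCABCAABCABCABCAABCABCAABCABCAABCABCABCAABCABCAABCABCABCAABCABCAABCABCAABCABCABCAABCABCAABCABCABCA ⇒ ABC·ABC·A·ABC·ABC·A·ABC·ABC·ABC·A·ABC·ABC·A·ABC·ABC·ABC·A·ABC·ABC·A·ABC·ABC·A·ABC·ABC·ABC·A·ABC·ABC·A·ABC·ABC·ABC·A·ABC·ABC·A·ABC·ABC·A·ABC·ABC·ABC·A·ABC·ABC·A·ABC·ABC·ABC·A·ABC·ABC·A·ABC·ABC·ABC·A·ABC·ABC·A·ABC·ABC·A·ABC·ABC·ABC·A·ABC·ABC·A·ABC·ABC·ABC·A·ABC·ABC·A·ABC·ABC·A·ABC·ABC·ABC·A·ABC·ABC·A·ABC·ABC·ABC·A·ABC·ABC·A·ABC·ABC·ABC·A·ABC·ABC·A·ABC·ABC·A·ABC·ABC·ABC·A·ABC·ABC·A·ABC·ABC·ABC·A·ABC·ABC·A·ABC·ABC·A·ABC
    A ↦ ABC
    B ↦ ABC
    C ↦ A

A->ABC, B->ABC, C->A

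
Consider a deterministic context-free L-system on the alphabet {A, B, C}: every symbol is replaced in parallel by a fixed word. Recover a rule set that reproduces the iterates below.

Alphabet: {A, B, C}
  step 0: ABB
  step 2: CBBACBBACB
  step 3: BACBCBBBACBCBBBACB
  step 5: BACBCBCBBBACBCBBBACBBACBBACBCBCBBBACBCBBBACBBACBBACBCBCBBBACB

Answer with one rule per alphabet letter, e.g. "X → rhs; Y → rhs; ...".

  step 2 ⇒ step 3: CBBACBBACB ⇒ BA·CB·CB·B·BA·CB·CB·B·BA·CB
    A ↦ B
    B ↦ CB
    C ↦ BA

A->B, B->CB, C->BA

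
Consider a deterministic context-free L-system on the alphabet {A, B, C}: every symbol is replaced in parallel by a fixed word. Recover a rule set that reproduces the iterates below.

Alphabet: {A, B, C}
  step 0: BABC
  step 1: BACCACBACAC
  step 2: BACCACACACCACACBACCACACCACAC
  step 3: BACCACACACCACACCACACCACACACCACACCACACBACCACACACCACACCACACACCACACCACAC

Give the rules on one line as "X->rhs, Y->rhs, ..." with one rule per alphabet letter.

A->CAC, B->BAC, C->AC

  step 2 ⇒ step 3: BACCACACACCACACBACCACACCACAC ⇒ BAC·CAC·AC·AC·CAC·AC·CAC·AC·CAC·AC·AC·CAC·AC·CAC·AC·BAC·CAC·AC·AC·CAC·AC·CAC·AC·AC·CAC·AC·CAC·AC
    A ↦ CAC
    B ↦ BAC
    C ↦ AC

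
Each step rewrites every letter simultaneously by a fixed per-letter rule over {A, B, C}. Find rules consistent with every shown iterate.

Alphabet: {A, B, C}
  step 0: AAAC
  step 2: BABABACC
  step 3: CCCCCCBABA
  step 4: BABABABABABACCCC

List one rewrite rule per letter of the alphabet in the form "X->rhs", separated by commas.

A->C, B->C, C->BA

  step 3 ⇒ step 4: CCCCCCBABA ⇒ BA·BA·BA·BA·BA·BA·C·C·C·C
    A ↦ C
    B ↦ C
    C ↦ BA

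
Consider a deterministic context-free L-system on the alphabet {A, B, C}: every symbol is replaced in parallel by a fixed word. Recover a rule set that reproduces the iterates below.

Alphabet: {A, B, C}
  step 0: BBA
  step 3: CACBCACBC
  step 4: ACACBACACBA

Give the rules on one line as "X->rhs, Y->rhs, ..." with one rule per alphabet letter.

A->C, B->CB, C->A

  step 3 ⇒ step 4: CACBCACBC ⇒ A·C·A·CB·A·C·A·CB·A
    A ↦ C
    B ↦ CB
    C ↦ A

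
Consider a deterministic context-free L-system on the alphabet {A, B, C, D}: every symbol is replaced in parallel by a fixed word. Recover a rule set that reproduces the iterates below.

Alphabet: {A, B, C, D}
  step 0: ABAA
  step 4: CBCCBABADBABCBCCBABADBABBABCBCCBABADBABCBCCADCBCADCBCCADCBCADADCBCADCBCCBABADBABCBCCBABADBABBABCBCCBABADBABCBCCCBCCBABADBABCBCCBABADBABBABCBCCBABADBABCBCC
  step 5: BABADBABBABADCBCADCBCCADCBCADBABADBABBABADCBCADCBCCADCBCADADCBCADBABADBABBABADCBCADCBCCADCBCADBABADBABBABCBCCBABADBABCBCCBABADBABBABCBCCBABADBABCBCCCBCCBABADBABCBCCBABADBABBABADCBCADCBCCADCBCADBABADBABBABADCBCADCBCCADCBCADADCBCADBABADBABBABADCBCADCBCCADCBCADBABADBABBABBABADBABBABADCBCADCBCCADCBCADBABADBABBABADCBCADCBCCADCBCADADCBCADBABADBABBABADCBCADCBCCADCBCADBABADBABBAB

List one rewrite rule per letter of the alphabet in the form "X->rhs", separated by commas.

A->CBC, B->AD, C->BAB, D->C

  step 4 ⇒ step 5: CBCCBABADBABCBCCBABADBABBABCBCCBABADBABCBCCADCBCADCBCCADCBCADADCBCADCBCCBABADBABCBCCBABADBABBABCBCCBABADBABCBCCCBCCBABADBABCBCCBABADBABBABCBCCBABADBABCBCC ⇒ BAB·AD·BAB·BAB·AD·CBC·AD·CBC·C·AD·CBC·AD·BAB·AD·BAB·BAB·AD·CBC·AD·CBC·C·AD·CBC·AD·AD·CBC·AD·BAB·AD·BAB·BAB·AD·CBC·AD·CBC·C·AD·CBC·AD·BAB·AD·BAB·BAB·CBC·C·BAB·AD·BAB·CBC·C·BAB·AD·BAB·BAB·CBC·C·BAB·AD·BAB·CBC·C·CBC·C·BAB·AD·BAB·CBC·C·BAB·AD·BAB·BAB·AD·CBC·AD·CBC·C·AD·CBC·AD·BAB·AD·BAB·BAB·AD·CBC·AD·CBC·C·AD·CBC·AD·AD·CBC·AD·BAB·AD·BAB·BAB·AD·CBC·AD·CBC·C·AD·CBC·AD·BAB·AD·BAB·BAB·BAB·AD·BAB·BAB·AD·CBC·AD·CBC·C·AD·CBC·AD·BAB·AD·BAB·BAB·AD·CBC·AD·CBC·C·AD·CBC·AD·AD·CBC·AD·BAB·AD·BAB·BAB·AD·CBC·AD·CBC·C·AD·CBC·AD·BAB·AD·BAB·BAB
    A ↦ CBC
    B ↦ AD
    C ↦ BAB
    D ↦ C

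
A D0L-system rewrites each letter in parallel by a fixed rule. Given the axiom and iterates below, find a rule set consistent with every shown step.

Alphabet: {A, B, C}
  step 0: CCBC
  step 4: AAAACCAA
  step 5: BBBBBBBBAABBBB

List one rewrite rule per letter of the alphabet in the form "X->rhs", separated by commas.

  step 4 ⇒ step 5: AAAACCAA ⇒ BB·BB·BB·BB·A·A·BB·BB
    A ↦ BB
    C ↦ A
    B ↦ C  (constrained at step 0)

A->BB, B->C, C->A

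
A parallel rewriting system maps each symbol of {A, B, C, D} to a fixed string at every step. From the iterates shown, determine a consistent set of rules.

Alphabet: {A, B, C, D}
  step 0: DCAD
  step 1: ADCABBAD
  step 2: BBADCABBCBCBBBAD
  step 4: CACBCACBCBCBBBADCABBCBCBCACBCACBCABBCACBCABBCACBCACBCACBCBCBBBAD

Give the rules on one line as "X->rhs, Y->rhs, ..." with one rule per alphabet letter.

A->BB, B->CB, C->CA, D->AD

  step 1 ⇒ step 2: ADCABBAD ⇒ BB·AD·CA·BB·CB·CB·BB·AD
    A ↦ BB
    B ↦ CB
    C ↦ CA
    D ↦ AD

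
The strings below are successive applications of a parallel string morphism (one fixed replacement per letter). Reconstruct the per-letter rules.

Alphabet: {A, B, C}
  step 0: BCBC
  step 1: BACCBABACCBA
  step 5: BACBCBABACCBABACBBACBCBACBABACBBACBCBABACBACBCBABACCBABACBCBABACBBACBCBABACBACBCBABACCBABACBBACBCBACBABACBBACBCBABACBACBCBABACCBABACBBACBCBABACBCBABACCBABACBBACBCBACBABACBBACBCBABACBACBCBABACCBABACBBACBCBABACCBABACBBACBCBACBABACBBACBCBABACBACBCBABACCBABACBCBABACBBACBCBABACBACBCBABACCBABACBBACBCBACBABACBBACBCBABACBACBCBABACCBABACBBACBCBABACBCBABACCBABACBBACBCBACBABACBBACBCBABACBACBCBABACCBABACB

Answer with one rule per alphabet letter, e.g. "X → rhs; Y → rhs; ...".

  step 0 ⇒ step 1: BCBC ⇒ BAC·CBA·BAC·CBA
    B ↦ BAC
    C ↦ CBA
    A ↦ B  (constrained at step 1)

A->B, B->BAC, C->CBA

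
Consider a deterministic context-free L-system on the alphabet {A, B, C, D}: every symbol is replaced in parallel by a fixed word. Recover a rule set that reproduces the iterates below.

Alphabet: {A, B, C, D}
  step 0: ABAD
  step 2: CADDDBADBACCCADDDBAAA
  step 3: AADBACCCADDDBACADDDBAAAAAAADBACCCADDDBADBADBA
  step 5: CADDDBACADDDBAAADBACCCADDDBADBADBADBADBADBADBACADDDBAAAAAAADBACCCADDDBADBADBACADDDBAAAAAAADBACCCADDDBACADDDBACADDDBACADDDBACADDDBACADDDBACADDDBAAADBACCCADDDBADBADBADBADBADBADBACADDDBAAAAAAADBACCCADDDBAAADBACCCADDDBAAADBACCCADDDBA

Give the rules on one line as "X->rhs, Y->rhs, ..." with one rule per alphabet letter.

A->DBA, B->ADD, C->AA, D->C

  step 2 ⇒ step 3: CADDDBADBACCCADDDBAAA ⇒ AA·DBA·C·C·C·ADD·DBA·C·ADD·DBA·AA·AA·AA·DBA·C·C·C·ADD·DBA·DBA·DBA
    A ↦ DBA
    B ↦ ADD
    C ↦ AA
    D ↦ C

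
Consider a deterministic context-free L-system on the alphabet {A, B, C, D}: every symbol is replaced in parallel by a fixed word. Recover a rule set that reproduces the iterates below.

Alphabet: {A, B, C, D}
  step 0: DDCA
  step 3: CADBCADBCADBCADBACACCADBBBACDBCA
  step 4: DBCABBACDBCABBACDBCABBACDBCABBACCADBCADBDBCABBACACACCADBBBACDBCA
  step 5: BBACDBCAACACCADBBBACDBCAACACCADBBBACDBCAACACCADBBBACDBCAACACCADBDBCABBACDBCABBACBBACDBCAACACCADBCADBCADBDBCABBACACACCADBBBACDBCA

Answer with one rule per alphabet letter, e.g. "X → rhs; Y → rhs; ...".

  step 4 ⇒ step 5: DBCABBACDBCABBACDBCABBACDBCABBACCADBCADBDBCABBACACACCADBBBACDBCA ⇒ BB·AC·DB·CA·AC·AC·CA·DB·BB·AC·DB·CA·AC·AC·CA·DB·BB·AC·DB·CA·AC·AC·CA·DB·BB·AC·DB·CA·AC·AC·CA·DB·DB·CA·BB·AC·DB·CA·BB·AC·BB·AC·DB·CA·AC·AC·CA·DB·CA·DB·CA·DB·DB·CA·BB·AC·AC·AC·CA·DB·BB·AC·DB·CA
    A ↦ CA
    B ↦ AC
    C ↦ DB
    D ↦ BB

A->CA, B->AC, C->DB, D->BB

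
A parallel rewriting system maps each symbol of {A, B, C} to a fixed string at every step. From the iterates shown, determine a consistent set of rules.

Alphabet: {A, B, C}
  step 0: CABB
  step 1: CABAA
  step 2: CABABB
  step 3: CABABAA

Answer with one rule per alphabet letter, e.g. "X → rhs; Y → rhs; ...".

  step 2 ⇒ step 3: CABABB ⇒ CA·B·A·B·A·A
    A ↦ B
    B ↦ A
    C ↦ CA

A->B, B->A, C->CA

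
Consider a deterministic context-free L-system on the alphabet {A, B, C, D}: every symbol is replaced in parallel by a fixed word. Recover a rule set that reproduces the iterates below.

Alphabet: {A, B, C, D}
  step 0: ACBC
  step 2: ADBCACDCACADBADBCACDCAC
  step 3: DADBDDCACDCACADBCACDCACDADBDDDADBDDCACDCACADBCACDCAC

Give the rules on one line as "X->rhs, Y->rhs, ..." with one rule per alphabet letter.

A->D, B->DD, C->CAC, D->ADB

  step 2 ⇒ step 3: ADBCACDCACADBADBCACDCAC ⇒ D·ADB·DD·CAC·D·CAC·ADB·CAC·D·CAC·D·ADB·DD·D·ADB·DD·CAC·D·CAC·ADB·CAC·D·CAC
    A ↦ D
    B ↦ DD
    C ↦ CAC
    D ↦ ADB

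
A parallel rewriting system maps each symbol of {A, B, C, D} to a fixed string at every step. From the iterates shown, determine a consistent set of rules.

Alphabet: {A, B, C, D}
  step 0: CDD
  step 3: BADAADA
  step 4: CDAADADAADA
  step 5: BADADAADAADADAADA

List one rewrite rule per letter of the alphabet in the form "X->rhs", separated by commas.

  step 4 ⇒ step 5: CDAADADAADA ⇒ B·A·DA·DA·A·DA·A·DA·DA·A·DA
    A ↦ DA
    C ↦ B
    D ↦ A
  step 3 ⇒ step 4: BADAADA ⇒ C·DA·A·DA·DA·A·DA
    B ↦ C

A->DA, B->C, C->B, D->A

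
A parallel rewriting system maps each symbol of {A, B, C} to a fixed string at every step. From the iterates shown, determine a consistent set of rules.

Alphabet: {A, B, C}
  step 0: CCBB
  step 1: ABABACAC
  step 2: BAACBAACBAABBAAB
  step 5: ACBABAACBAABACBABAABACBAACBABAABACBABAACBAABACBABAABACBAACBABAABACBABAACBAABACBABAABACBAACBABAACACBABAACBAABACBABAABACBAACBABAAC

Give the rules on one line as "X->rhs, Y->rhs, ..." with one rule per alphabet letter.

A->BA, B->AC, C->AB

  step 1 ⇒ step 2: ABABACAC ⇒ BA·AC·BA·AC·BA·AB·BA·AB
    A ↦ BA
    B ↦ AC
    C ↦ AB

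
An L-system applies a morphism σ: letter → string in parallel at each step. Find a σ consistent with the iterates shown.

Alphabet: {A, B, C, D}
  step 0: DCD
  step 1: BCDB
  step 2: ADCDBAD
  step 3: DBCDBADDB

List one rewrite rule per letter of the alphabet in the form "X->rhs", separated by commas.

A->D, B->AD, C->CD, D->B

  step 2 ⇒ step 3: ADCDBAD ⇒ D·B·CD·B·AD·D·B
    A ↦ D
    B ↦ AD
    C ↦ CD
    D ↦ B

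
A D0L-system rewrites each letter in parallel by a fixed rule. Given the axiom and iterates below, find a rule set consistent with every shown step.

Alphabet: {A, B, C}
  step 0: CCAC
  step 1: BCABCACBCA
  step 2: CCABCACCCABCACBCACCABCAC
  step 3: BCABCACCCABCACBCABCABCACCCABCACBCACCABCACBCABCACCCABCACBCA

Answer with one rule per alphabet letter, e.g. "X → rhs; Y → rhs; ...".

A->C, B->CCA, C->BCA

  step 2 ⇒ step 3: CCABCACCCABCACBCACCABCAC ⇒ BCA·BCA·C·CCA·BCA·C·BCA·BCA·BCA·C·CCA·BCA·C·BCA·CCA·BCA·C·BCA·BCA·C·CCA·BCA·C·BCA
    A ↦ C
    B ↦ CCA
    C ↦ BCA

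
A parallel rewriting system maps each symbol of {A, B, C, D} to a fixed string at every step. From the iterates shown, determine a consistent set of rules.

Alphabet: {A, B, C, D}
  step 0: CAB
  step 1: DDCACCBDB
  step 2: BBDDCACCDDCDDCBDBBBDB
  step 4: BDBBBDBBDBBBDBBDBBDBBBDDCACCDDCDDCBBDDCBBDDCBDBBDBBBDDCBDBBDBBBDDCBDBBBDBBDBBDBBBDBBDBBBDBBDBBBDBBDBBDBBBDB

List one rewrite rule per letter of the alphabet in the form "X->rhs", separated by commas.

  step 1 ⇒ step 2: DDCACCBDB ⇒ B·B·DDC·ACC·DDC·DDC·BDB·B·BDB
    A ↦ ACC
    B ↦ BDB
    C ↦ DDC
    D ↦ B

A->ACC, B->BDB, C->DDC, D->B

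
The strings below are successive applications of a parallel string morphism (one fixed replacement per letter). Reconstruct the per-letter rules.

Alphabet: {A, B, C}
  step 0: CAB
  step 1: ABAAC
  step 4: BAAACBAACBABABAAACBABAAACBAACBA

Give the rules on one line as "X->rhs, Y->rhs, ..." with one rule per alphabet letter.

A->BA, B->AC, C->A

  step 0 ⇒ step 1: CAB ⇒ A·BA·AC
    A ↦ BA
    B ↦ AC
    C ↦ A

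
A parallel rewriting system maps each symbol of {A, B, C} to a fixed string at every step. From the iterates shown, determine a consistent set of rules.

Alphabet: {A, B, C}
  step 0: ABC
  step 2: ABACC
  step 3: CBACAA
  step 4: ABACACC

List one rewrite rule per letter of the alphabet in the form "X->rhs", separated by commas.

  step 3 ⇒ step 4: CBACAA ⇒ A·BA·C·A·C·C
    A ↦ C
    B ↦ BA
    C ↦ A

A->C, B->BA, C->A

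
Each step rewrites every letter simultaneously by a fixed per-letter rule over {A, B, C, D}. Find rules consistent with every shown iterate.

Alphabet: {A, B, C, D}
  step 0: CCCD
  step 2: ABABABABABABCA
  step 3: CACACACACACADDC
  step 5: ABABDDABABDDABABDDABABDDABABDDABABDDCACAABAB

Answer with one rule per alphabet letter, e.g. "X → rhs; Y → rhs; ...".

  step 2 ⇒ step 3: ABABABABABABCA ⇒ C·A·C·A·C·A·C·A·C·A·C·A·DD·C
    A ↦ C
    B ↦ A
    C ↦ DD
    D ↦ AB  (constrained at step 0)

A->C, B->A, C->DD, D->AB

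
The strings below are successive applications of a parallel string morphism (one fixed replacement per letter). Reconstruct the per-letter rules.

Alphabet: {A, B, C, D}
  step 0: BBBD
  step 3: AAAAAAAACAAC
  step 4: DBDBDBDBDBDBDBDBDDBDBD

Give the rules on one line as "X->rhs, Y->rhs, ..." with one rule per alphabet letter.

A->DB, B->C, C->D, D->AA

  step 3 ⇒ step 4: AAAAAAAACAAC ⇒ DB·DB·DB·DB·DB·DB·DB·DB·D·DB·DB·D
    A ↦ DB
    C ↦ D
    B ↦ C  (constrained at step 0)
    D ↦ AA  (constrained at step 0)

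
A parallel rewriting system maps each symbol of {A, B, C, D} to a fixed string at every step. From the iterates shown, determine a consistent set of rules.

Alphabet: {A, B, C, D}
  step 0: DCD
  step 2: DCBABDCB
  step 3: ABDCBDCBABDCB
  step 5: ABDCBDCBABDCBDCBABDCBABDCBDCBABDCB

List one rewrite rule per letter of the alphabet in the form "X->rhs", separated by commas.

  step 2 ⇒ step 3: DCBABDCB ⇒ AB·D·CB·D·CB·AB·D·CB
    A ↦ D
    B ↦ CB
    C ↦ D
    D ↦ AB

A->D, B->CB, C->D, D->AB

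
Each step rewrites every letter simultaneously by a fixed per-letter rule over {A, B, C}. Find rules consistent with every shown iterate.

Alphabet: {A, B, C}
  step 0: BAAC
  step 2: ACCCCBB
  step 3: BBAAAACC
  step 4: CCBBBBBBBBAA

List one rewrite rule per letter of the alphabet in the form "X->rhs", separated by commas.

A->BB, B->C, C->A

  step 3 ⇒ step 4: BBAAAACC ⇒ C·C·BB·BB·BB·BB·A·A
    A ↦ BB
    B ↦ C
    C ↦ A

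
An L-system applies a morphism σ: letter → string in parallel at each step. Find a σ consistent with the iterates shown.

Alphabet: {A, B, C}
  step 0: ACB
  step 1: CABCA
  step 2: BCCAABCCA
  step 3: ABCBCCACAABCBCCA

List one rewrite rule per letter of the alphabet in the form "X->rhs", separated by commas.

  step 2 ⇒ step 3: BCCAABCCA ⇒ A·BC·BC·CA·CA·A·BC·BC·CA
    A ↦ CA
    B ↦ A
    C ↦ BC

A->CA, B->A, C->BC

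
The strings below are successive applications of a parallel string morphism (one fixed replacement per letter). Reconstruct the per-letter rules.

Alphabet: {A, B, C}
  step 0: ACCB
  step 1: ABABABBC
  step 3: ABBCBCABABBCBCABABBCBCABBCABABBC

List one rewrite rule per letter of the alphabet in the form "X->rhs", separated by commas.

A->AB, B->BC, C->AB

  step 0 ⇒ step 1: ACCB ⇒ AB·AB·AB·BC
    A ↦ AB
    B ↦ BC
    C ↦ AB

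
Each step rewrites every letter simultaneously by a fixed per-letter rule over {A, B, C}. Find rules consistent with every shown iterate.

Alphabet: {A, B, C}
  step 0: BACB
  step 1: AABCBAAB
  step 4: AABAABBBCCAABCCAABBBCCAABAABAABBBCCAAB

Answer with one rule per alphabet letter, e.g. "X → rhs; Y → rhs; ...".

A->C, B->AAB, C->B

  step 0 ⇒ step 1: BACB ⇒ AAB·C·B·AAB
    A ↦ C
    B ↦ AAB
    C ↦ B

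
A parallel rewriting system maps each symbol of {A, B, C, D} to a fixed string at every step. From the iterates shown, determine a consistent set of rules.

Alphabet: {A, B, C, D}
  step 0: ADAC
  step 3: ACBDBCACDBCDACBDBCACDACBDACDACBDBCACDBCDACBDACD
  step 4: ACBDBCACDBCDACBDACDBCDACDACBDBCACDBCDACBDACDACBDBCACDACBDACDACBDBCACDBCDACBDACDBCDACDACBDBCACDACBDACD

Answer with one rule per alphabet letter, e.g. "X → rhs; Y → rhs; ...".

A->ACB, B->BC, C->D, D->ACD

  step 3 ⇒ step 4: ACBDBCACDBCDACBDBCACDACBDACDACBDBCACDBCDACBDACD ⇒ ACB·D·BC·ACD·BC·D·ACB·D·ACD·BC·D·ACD·ACB·D·BC·ACD·BC·D·ACB·D·ACD·ACB·D·BC·ACD·ACB·D·ACD·ACB·D·BC·ACD·BC·D·ACB·D·ACD·BC·D·ACD·ACB·D·BC·ACD·ACB·D·ACD
    A ↦ ACB
    B ↦ BC
    C ↦ D
    D ↦ ACD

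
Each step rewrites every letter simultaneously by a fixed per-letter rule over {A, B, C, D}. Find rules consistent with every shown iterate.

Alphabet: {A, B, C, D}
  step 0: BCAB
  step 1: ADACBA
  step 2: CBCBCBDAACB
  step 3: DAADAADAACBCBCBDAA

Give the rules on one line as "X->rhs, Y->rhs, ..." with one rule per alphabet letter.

  step 2 ⇒ step 3: CBCBCBDAACB ⇒ DA·A·DA·A·DA·A·CB·CB·CB·DA·A
    A ↦ CB
    B ↦ A
    C ↦ DA
    D ↦ CB

A->CB, B->A, C->DA, D->CB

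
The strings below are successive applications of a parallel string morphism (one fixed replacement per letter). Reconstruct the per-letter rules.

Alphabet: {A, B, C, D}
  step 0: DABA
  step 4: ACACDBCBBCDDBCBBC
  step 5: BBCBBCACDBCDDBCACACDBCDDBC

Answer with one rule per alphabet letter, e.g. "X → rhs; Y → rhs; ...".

A->B, B->D, C->BC, D->AC

  step 4 ⇒ step 5: ACACDBCBBCDDBCBBC ⇒ B·BC·B·BC·AC·D·BC·D·D·BC·AC·AC·D·BC·D·D·BC
    A ↦ B
    B ↦ D
    C ↦ BC
    D ↦ AC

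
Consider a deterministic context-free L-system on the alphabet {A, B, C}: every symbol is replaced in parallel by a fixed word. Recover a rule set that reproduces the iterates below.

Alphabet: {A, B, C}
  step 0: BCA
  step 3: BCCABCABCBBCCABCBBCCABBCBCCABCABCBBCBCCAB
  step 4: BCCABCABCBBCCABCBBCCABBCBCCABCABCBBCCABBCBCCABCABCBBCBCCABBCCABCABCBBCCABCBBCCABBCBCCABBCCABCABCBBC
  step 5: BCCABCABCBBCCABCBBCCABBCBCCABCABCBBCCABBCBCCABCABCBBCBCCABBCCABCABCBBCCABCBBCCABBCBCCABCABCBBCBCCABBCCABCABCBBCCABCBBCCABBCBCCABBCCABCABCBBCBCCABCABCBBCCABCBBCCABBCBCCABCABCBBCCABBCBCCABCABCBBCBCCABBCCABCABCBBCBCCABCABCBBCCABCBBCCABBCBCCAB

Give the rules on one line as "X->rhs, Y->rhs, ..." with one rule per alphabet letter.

A->CB, B->BC, C->CAB

  step 4 ⇒ step 5: BCCABCABCBBCCABCBBCCABBCBCCABCABCBBCCABBCBCCABCABCBBCBCCABBCCABCABCBBCCABCBBCCABBCBCCABBCCABCABCBBC ⇒ BC·CAB·CAB·CB·BC·CAB·CB·BC·CAB·BC·BC·CAB·CAB·CB·BC·CAB·BC·BC·CAB·CAB·CB·BC·BC·CAB·BC·CAB·CAB·CB·BC·CAB·CB·BC·CAB·BC·BC·CAB·CAB·CB·BC·BC·CAB·BC·CAB·CAB·CB·BC·CAB·CB·BC·CAB·BC·BC·CAB·BC·CAB·CAB·CB·BC·BC·CAB·CAB·CB·BC·CAB·CB·BC·CAB·BC·BC·CAB·CAB·CB·BC·CAB·BC·BC·CAB·CAB·CB·BC·BC·CAB·BC·CAB·CAB·CB·BC·BC·CAB·CAB·CB·BC·CAB·CB·BC·CAB·BC·BC·CAB
    A ↦ CB
    B ↦ BC
    C ↦ CAB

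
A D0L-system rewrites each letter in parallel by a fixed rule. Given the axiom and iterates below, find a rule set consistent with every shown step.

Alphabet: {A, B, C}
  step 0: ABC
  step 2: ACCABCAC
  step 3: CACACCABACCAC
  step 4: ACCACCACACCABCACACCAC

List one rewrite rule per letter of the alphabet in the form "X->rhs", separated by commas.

A->C, B->AB, C->AC

  step 3 ⇒ step 4: CACACCABACCAC ⇒ AC·C·AC·C·AC·AC·C·AB·C·AC·AC·C·AC
    A ↦ C
    B ↦ AB
    C ↦ AC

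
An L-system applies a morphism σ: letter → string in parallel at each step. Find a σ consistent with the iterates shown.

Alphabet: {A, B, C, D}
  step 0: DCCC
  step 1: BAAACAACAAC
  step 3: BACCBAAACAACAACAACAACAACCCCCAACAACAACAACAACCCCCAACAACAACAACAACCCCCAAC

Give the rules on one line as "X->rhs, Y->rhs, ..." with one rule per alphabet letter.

  step 0 ⇒ step 1: DCCC ⇒ BA·AAC·AAC·AAC
    C ↦ AAC
    D ↦ BA
    A ↦ CC  (constrained at step 1)
    B ↦ DAD  (constrained at step 1)

A->CC, B->DAD, C->AAC, D->BA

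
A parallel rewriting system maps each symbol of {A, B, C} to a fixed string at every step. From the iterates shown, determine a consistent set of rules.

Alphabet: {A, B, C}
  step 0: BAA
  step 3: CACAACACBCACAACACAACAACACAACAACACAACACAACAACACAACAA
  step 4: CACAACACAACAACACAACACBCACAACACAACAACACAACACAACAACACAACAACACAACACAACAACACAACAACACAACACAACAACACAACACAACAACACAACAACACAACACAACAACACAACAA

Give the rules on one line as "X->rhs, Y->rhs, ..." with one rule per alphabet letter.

  step 3 ⇒ step 4: CACAACACBCACAACACAACAACACAACAACACAACACAACAACACAACAA ⇒ CA·CAA·CA·CAA·CAA·CA·CAA·CA·CB·CA·CAA·CA·CAA·CAA·CA·CAA·CA·CAA·CAA·CA·CAA·CAA·CA·CAA·CA·CAA·CAA·CA·CAA·CAA·CA·CAA·CA·CAA·CAA·CA·CAA·CA·CAA·CAA·CA·CAA·CAA·CA·CAA·CA·CAA·CAA·CA·CAA·CAA
    A ↦ CAA
    B ↦ CB
    C ↦ CA

A->CAA, B->CB, C->CA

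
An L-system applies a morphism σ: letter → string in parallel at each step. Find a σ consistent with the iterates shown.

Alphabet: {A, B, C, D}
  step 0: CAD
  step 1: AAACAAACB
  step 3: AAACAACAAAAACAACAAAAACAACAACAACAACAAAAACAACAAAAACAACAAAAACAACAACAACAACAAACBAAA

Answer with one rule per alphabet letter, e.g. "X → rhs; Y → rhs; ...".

A->CAA, B->DC, C->AAA, D->ACB

  step 0 ⇒ step 1: CAD ⇒ AAA·CAA·ACB
    A ↦ CAA
    C ↦ AAA
    D ↦ ACB
    B ↦ DC  (constrained at step 1)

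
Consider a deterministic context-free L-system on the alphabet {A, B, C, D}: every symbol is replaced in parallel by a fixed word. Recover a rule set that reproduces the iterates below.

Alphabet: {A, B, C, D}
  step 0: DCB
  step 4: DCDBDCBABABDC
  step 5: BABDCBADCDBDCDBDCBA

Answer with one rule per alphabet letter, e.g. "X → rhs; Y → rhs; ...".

  step 4 ⇒ step 5: DCDBDCBABABDC ⇒ B·A·B·DC·B·A·DC·DB·DC·DB·DC·B·A
    A ↦ DB
    B ↦ DC
    C ↦ A
    D ↦ B

A->DB, B->DC, C->A, D->B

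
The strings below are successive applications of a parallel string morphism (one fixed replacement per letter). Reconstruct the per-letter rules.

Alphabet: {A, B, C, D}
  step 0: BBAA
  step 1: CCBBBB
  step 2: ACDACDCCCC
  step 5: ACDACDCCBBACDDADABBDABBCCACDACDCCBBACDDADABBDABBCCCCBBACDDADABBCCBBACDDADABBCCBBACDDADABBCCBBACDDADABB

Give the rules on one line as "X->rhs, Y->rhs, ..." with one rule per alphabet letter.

  step 1 ⇒ step 2: CCBBBB ⇒ ACD·ACD·C·C·C·C
    B ↦ C
    C ↦ ACD
  step 0 ⇒ step 1: BBAA ⇒ C·C·BB·BB
    A ↦ BB
    D ↦ DA  (constrained at step 2)

A->BB, B->C, C->ACD, D->DA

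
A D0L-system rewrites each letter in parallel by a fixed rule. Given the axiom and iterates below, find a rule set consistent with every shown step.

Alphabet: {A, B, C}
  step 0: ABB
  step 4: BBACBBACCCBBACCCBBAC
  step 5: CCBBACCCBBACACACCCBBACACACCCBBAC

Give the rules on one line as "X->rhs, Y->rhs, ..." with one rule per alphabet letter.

  step 4 ⇒ step 5: BBACBBACCCBBACCCBBAC ⇒ C·C·BB·AC·C·C·BB·AC·AC·AC·C·C·BB·AC·AC·AC·C·C·BB·AC
    A ↦ BB
    B ↦ C
    C ↦ AC

A->BB, B->C, C->AC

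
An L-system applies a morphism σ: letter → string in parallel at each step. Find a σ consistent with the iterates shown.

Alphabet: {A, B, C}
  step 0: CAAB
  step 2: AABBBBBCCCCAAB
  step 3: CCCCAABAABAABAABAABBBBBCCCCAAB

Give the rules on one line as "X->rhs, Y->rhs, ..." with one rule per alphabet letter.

A->CC, B->AAB, C->B

  step 2 ⇒ step 3: AABBBBBCCCCAAB ⇒ CC·CC·AAB·AAB·AAB·AAB·AAB·B·B·B·B·CC·CC·AAB
    A ↦ CC
    B ↦ AAB
    C ↦ B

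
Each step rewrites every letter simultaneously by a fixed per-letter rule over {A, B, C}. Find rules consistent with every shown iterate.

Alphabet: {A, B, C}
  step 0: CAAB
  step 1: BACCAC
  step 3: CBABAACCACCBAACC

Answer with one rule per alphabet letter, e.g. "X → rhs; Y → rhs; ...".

A->C, B->AC, C->BA

  step 0 ⇒ step 1: CAAB ⇒ BA·C·C·AC
    A ↦ C
    B ↦ AC
    C ↦ BA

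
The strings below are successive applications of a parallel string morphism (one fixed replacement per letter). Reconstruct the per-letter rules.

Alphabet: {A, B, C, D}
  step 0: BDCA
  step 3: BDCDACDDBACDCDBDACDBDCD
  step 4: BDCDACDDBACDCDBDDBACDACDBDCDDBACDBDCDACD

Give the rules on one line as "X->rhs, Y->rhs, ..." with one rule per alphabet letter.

A->DB, B->BD, C->A, D->CD

  step 3 ⇒ step 4: BDCDACDDBACDCDBDACDBDCD ⇒ BD·CD·A·CD·DB·A·CD·CD·BD·DB·A·CD·A·CD·BD·CD·DB·A·CD·BD·CD·A·CD
    A ↦ DB
    B ↦ BD
    C ↦ A
    D ↦ CD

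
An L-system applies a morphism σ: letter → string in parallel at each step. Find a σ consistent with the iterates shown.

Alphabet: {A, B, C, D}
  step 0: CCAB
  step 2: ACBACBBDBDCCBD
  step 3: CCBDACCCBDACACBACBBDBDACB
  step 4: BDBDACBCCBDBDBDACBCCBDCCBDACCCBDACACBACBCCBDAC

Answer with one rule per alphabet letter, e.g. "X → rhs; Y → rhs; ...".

A->CC, B->AC, C->BD, D->B

  step 3 ⇒ step 4: CCBDACCCBDACACBACBBDBDACB ⇒ BD·BD·AC·B·CC·BD·BD·BD·AC·B·CC·BD·CC·BD·AC·CC·BD·AC·AC·B·AC·B·CC·BD·AC
    A ↦ CC
    B ↦ AC
    C ↦ BD
    D ↦ B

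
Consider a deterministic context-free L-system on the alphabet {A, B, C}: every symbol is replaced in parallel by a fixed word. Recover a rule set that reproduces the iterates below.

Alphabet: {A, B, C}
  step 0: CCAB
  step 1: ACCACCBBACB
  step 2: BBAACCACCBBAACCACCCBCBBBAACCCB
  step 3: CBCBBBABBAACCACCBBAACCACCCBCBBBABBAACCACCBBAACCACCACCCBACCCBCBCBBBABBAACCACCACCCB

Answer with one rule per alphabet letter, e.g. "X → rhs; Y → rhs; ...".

A->BBA, B->CB, C->ACC

  step 2 ⇒ step 3: BBAACCACCBBAACCACCCBCBBBAACCCB ⇒ CB·CB·BBA·BBA·ACC·ACC·BBA·ACC·ACC·CB·CB·BBA·BBA·ACC·ACC·BBA·ACC·ACC·ACC·CB·ACC·CB·CB·CB·BBA·BBA·ACC·ACC·ACC·CB
    A ↦ BBA
    B ↦ CB
    C ↦ ACC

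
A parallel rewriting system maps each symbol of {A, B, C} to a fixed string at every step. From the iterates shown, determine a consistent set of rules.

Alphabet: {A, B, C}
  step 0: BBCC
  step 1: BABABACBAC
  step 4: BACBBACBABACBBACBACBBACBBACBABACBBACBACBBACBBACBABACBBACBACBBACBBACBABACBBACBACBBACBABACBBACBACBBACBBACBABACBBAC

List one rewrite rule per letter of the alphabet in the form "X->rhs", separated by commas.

  step 0 ⇒ step 1: BBCC ⇒ BA·BA·BAC·BAC
    B ↦ BA
    C ↦ BAC
    A ↦ CB  (constrained at step 1)

A->CB, B->BA, C->BAC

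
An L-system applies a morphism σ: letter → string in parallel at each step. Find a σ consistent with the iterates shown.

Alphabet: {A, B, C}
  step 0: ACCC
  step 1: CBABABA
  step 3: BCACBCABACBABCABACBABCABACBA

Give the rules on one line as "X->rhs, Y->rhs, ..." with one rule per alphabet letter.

  step 0 ⇒ step 1: ACCC ⇒ C·BA·BA·BA
    A ↦ C
    C ↦ BA
    B ↦ BCA  (constrained at step 1)

A->C, B->BCA, C->BA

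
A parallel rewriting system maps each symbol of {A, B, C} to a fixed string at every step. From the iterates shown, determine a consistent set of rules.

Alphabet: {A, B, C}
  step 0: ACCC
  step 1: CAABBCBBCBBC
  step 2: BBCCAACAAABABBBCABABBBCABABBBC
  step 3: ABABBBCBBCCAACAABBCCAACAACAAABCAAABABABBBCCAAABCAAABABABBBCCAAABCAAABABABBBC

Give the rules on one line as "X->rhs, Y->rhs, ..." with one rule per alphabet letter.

  step 2 ⇒ step 3: BBCCAACAAABABBBCABABBBCABABBBC ⇒ AB·AB·BBC·BBC·CAA·CAA·BBC·CAA·CAA·CAA·AB·CAA·AB·AB·AB·BBC·CAA·AB·CAA·AB·AB·AB·BBC·CAA·AB·CAA·AB·AB·AB·BBC
    A ↦ CAA
    B ↦ AB
    C ↦ BBC

A->CAA, B->AB, C->BBC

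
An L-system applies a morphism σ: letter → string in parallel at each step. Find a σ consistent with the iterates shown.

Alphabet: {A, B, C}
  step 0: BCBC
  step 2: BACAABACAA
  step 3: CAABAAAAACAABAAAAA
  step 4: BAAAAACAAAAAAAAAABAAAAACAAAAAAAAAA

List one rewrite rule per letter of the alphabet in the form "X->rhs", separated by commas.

A->AA, B->C, C->BA

  step 3 ⇒ step 4: CAABAAAAACAABAAAAA ⇒ BA·AA·AA·C·AA·AA·AA·AA·AA·BA·AA·AA·C·AA·AA·AA·AA·AA
    A ↦ AA
    B ↦ C
    C ↦ BA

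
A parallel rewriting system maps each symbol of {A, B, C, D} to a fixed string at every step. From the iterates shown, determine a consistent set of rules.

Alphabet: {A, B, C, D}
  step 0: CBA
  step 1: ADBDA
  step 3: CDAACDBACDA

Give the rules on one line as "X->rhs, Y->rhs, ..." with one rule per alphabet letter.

  step 0 ⇒ step 1: CBA ⇒ A·DB·DA
    A ↦ DA
    B ↦ DB
    C ↦ A
    D ↦ C  (constrained at step 1)

A->DA, B->DB, C->A, D->C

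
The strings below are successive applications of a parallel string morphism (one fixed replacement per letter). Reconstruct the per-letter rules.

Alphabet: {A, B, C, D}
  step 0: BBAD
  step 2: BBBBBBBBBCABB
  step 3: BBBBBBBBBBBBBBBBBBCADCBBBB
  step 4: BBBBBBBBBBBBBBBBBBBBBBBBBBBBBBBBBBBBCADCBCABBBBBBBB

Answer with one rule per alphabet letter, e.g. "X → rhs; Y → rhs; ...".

A->DC, B->BB, C->CA, D->B

  step 3 ⇒ step 4: BBBBBBBBBBBBBBBBBBCADCBBBB ⇒ BB·BB·BB·BB·BB·BB·BB·BB·BB·BB·BB·BB·BB·BB·BB·BB·BB·BB·CA·DC·B·CA·BB·BB·BB·BB
    A ↦ DC
    B ↦ BB
    C ↦ CA
    D ↦ B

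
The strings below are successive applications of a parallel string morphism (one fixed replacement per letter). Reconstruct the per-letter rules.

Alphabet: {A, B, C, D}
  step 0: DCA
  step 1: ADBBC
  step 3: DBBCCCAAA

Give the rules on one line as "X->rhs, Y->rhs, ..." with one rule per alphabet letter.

A->C, B->A, C->DBB, D->A

  step 0 ⇒ step 1: DCA ⇒ A·DBB·C
    A ↦ C
    C ↦ DBB
    D ↦ A
    B ↦ A  (constrained at step 1)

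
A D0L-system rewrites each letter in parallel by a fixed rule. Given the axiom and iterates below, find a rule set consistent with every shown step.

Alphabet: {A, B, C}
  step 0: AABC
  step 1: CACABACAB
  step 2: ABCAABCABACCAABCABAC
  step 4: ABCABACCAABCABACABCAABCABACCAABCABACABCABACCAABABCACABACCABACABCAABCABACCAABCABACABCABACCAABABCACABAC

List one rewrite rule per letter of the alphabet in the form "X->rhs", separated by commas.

A->CA, B->BAC, C->AB

  step 1 ⇒ step 2: CACABACAB ⇒ AB·CA·AB·CA·BAC·CA·AB·CA·BAC
    A ↦ CA
    B ↦ BAC
    C ↦ AB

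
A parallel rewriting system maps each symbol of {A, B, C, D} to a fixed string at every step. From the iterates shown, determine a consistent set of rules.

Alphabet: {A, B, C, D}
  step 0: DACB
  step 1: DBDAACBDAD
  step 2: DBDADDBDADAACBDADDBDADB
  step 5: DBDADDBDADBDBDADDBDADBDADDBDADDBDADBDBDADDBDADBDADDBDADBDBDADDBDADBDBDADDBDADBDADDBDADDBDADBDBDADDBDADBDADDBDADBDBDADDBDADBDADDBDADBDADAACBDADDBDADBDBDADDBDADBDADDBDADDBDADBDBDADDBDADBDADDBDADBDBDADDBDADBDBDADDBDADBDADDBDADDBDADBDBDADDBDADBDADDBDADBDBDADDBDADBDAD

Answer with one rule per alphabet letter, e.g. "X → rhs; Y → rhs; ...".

  step 1 ⇒ step 2: DBDAACBDAD ⇒ DB·DAD·DB·DA·DA·ACB·DAD·DB·DA·DB
    A ↦ DA
    B ↦ DAD
    C ↦ ACB
    D ↦ DB

A->DA, B->DAD, C->ACB, D->DB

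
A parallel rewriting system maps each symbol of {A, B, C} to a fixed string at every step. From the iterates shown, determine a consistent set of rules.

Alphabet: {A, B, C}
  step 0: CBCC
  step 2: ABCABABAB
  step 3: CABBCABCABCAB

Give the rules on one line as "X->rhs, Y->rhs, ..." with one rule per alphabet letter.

  step 2 ⇒ step 3: ABCABABAB ⇒ C·AB·B·C·AB·C·AB·C·AB
    A ↦ C
    B ↦ AB
    C ↦ B

A->C, B->AB, C->B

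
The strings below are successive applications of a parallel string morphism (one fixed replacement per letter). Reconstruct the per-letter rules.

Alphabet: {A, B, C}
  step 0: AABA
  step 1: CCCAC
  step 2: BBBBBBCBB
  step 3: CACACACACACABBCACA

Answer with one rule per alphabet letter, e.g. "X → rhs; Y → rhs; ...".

  step 2 ⇒ step 3: BBBBBBCBB ⇒ CA·CA·CA·CA·CA·CA·BB·CA·CA
    B ↦ CA
    C ↦ BB
  step 0 ⇒ step 1: AABA ⇒ C·C·CA·C
    A ↦ C

A->C, B->CA, C->BB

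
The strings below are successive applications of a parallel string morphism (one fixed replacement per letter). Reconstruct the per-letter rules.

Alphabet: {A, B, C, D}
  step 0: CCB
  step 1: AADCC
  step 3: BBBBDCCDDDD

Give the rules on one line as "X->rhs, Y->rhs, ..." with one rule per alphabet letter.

  step 0 ⇒ step 1: CCB ⇒ A·A·DCC
    B ↦ DCC
    C ↦ A
    A ↦ DD  (constrained at step 1)
    D ↦ B  (constrained at step 1)

A->DD, B->DCC, C->A, D->B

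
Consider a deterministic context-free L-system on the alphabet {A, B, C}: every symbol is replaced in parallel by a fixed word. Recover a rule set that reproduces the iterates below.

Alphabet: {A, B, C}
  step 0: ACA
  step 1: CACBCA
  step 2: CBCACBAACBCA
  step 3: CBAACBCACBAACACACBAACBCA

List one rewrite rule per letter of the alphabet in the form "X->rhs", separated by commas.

  step 2 ⇒ step 3: CBCACBAACBCA ⇒ CB·AA·CB·CA·CB·AA·CA·CA·CB·AA·CB·CA
    A ↦ CA
    B ↦ AA
    C ↦ CB

A->CA, B->AA, C->CB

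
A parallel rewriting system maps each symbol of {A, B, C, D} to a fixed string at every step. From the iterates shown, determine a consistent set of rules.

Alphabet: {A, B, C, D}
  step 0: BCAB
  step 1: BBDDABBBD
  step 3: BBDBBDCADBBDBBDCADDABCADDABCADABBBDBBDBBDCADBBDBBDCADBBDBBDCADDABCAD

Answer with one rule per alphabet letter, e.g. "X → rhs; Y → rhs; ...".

  step 0 ⇒ step 1: BCAB ⇒ BBD·D·AB·BBD
    A ↦ AB
    B ↦ BBD
    C ↦ D
    D ↦ CAD  (constrained at step 1)

A->AB, B->BBD, C->D, D->CAD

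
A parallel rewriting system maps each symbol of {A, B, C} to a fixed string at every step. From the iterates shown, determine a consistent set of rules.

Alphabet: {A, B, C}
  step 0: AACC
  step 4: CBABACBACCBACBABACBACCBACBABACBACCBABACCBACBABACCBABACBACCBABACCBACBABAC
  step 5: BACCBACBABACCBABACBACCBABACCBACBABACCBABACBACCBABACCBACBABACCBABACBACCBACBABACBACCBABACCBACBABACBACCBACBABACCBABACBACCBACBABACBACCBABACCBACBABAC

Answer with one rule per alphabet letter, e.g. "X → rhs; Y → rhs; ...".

A->BA, B->C, C->BAC

  step 4 ⇒ step 5: CBABACBACCBACBABACBACCBACBABACBACCBABACCBACBABACCBABACBACCBABACCBACBABAC ⇒ BAC·C·BA·C·BA·BAC·C·BA·BAC·BAC·C·BA·BAC·C·BA·C·BA·BAC·C·BA·BAC·BAC·C·BA·BAC·C·BA·C·BA·BAC·C·BA·BAC·BAC·C·BA·C·BA·BAC·BAC·C·BA·BAC·C·BA·C·BA·BAC·BAC·C·BA·C·BA·BAC·C·BA·BAC·BAC·C·BA·C·BA·BAC·BAC·C·BA·BAC·C·BA·C·BA·BAC
    A ↦ BA
    B ↦ C
    C ↦ BAC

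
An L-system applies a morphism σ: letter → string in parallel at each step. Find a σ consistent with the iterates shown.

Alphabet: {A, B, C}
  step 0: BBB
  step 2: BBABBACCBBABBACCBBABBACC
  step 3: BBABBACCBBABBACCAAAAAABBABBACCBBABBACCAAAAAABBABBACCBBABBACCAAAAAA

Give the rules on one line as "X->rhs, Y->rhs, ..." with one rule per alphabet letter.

A->CC, B->BBA, C->AAA

  step 2 ⇒ step 3: BBABBACCBBABBACCBBABBACC ⇒ BBA·BBA·CC·BBA·BBA·CC·AAA·AAA·BBA·BBA·CC·BBA·BBA·CC·AAA·AAA·BBA·BBA·CC·BBA·BBA·CC·AAA·AAA
    A ↦ CC
    B ↦ BBA
    C ↦ AAA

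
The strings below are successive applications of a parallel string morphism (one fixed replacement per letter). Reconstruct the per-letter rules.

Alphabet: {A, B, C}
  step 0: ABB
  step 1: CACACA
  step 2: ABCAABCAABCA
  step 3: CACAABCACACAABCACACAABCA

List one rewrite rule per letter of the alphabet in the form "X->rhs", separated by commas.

  step 2 ⇒ step 3: ABCAABCAABCA ⇒ CA·CA·AB·CA·CA·CA·AB·CA·CA·CA·AB·CA
    A ↦ CA
    B ↦ CA
    C ↦ AB

A->CA, B->CA, C->AB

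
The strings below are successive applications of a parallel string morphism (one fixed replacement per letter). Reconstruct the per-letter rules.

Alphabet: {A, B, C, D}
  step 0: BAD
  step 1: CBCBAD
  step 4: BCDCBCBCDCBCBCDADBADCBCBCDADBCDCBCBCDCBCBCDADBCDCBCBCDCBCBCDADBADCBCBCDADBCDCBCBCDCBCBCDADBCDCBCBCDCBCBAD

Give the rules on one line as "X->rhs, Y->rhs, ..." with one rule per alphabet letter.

  step 0 ⇒ step 1: BAD ⇒ CBC·B·AD
    A ↦ B
    B ↦ CBC
    D ↦ AD
    C ↦ BCD  (constrained at step 1)

A->B, B->CBC, C->BCD, D->AD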